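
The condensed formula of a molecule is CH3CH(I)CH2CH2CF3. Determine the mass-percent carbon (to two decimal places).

Atom tally by fragment:
  CH3 → C:1 H:3
  CH(I) → C:1 H:1 I:1
  CH2 → C:1 H:2
  CH2CF3 → C:2 H:2 F:3
Element totals:
  C: 5
  H: 8
  F: 3
  I: 1
Molecular formula: C5H8F3I.
Molar mass = 252.017 g/mol.
Mass from C: 5 × 12.011 = 60.055 g/mol.
%C = 60.055 / 252.017 × 100 = 23.83%.

23.83%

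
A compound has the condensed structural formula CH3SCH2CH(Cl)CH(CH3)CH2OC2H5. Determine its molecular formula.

Atom tally by fragment:
  CH3SCH2 → C:2 H:5 S:1
  CH(Cl) → C:1 H:1 Cl:1
  CH(CH3) → C:2 H:4
  CH2OC2H5 → C:3 H:7 O:1
Element totals:
  C: 8
  H: 17
  Cl: 1
  O: 1
  S: 1

C8H17ClOS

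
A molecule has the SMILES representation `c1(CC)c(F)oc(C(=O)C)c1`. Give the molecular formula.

Atom tally by fragment:
  furan ring core → C:4 H:4 O:1
  (− 3 ring H displaced by substituents)
  + C2H5 → C:2 H:5
  + F → F:1
  + COCH3 → C:2 H:3 O:1
Element totals:
  C: 8
  H: 9
  F: 1
  O: 2

C8H9FO2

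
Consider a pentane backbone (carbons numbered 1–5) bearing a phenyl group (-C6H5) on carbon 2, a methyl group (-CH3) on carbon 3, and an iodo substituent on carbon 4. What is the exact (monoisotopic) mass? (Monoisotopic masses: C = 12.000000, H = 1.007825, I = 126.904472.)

288.0375

Atom tally by fragment:
  CH3 → C:1 H:3
  CH(C6H5) → C:7 H:6
  CH(CH3) → C:2 H:4
  CH(I) → C:1 H:1 I:1
  CH3 → C:1 H:3
Element totals:
  C: 12
  H: 17
  I: 1
Molecular formula: C12H17I.
  M = 12(12.0) + 17(1.007825) + 126.904472
    = 144.000000 + 17.133025 + 126.904472 = 288.037497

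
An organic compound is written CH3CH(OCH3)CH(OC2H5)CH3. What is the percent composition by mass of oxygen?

Atom tally by fragment:
  CH3 → C:1 H:3
  CH(OCH3) → C:2 H:4 O:1
  CH(OC2H5) → C:3 H:6 O:1
  CH3 → C:1 H:3
Element totals:
  C: 7
  H: 16
  O: 2
Molecular formula: C7H16O2.
Molar mass = 132.203 g/mol.
Mass from O: 2 × 15.999 = 31.998 g/mol.
%O = 31.998 / 132.203 × 100 = 24.20%.

24.20%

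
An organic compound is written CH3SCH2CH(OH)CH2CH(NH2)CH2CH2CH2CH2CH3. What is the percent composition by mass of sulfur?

Element totals:
  C: 10
  H: 23
  N: 1
  O: 1
  S: 1
Molecular formula: C10H23NOS.
Molar mass = 205.360 g/mol.
Mass from S: 1 × 32.06 = 32.060 g/mol.
%S = 32.060 / 205.360 × 100 = 15.61%.

15.61%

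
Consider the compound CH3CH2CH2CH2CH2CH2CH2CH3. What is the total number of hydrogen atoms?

Atom tally by fragment:
  CH3 → C:1 H:3
  CH2 → C:1 H:2
  CH2 → C:1 H:2
  CH2 → C:1 H:2
  CH2 → C:1 H:2
  CH2 → C:1 H:2
  CH2 → C:1 H:2
  CH3 → C:1 H:3
Element totals:
  C: 8
  H: 18

18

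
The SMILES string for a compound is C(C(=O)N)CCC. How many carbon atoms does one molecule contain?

5

Atom tally by fragment:
  H2NOCCH2 → C:2 H:4 O:1 N:1
  CH2 → C:1 H:2
  CH2 → C:1 H:2
  CH3 → C:1 H:3
Element totals:
  C: 5
  H: 11
  N: 1
  O: 1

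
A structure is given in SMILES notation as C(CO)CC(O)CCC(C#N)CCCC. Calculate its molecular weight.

213.32 g/mol

Atom tally by fragment:
  HOCH2CH2 → C:2 H:5 O:1
  CH2 → C:1 H:2
  CH(OH) → C:1 H:2 O:1
  CH2 → C:1 H:2
  CH2 → C:1 H:2
  CH(CN) → C:2 H:1 N:1
  CH2 → C:1 H:2
  CH2 → C:1 H:2
  CH2 → C:1 H:2
  CH3 → C:1 H:3
Element totals:
  C: 12
  H: 23
  N: 1
  O: 2
Molecular formula: C12H23NO2.
  M = 12(12.011) + 23(1.008) + 14.007 + 2(15.999)
    = 144.132 + 23.184 + 14.007 + 31.998 = 213.321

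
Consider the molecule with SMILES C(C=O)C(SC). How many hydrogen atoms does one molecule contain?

Atom tally by fragment:
  OHCCH2 → C:2 H:3 O:1
  CH2SCH3 → C:2 H:5 S:1
Element totals:
  C: 4
  H: 8
  O: 1
  S: 1

8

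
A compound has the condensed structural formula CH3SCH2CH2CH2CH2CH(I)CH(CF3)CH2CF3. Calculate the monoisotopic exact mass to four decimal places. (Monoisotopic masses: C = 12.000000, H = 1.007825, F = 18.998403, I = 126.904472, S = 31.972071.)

407.9843

Atom tally by fragment:
  CH3SCH2 → C:2 H:5 S:1
  CH2 → C:1 H:2
  CH2 → C:1 H:2
  CH2 → C:1 H:2
  CH(I) → C:1 H:1 I:1
  CH(CF3) → C:2 H:1 F:3
  CH2CF3 → C:2 H:2 F:3
Element totals:
  C: 10
  H: 15
  F: 6
  I: 1
  S: 1
Molecular formula: C10H15F6IS.
  M = 10(12.0) + 15(1.007825) + 6(18.998403) + 126.904472 + 31.972071
    = 120.000000 + 15.117375 + 113.990418 + 126.904472 + 31.972071 = 407.984336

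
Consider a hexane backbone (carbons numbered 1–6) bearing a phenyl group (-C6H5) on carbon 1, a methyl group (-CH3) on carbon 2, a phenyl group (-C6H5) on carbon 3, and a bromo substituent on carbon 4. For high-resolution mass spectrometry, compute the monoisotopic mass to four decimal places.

Atom tally by fragment:
  C6H5CH2 → C:7 H:7
  CH(CH3) → C:2 H:4
  CH(C6H5) → C:7 H:6
  CH(Br) → C:1 H:1 Br:1
  CH2 → C:1 H:2
  CH3 → C:1 H:3
Element totals:
  C: 19
  H: 23
  Br: 1
Molecular formula: C19H23Br.
  M = 19(12.0) + 23(1.007825) + 78.918338
    = 228.000000 + 23.179975 + 78.918338 = 330.098313

330.0983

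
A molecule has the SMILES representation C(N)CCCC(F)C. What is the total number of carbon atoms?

Atom tally by fragment:
  H2NCH2 → C:1 H:4 N:1
  CH2 → C:1 H:2
  CH2 → C:1 H:2
  CH2 → C:1 H:2
  CH(F) → C:1 H:1 F:1
  CH3 → C:1 H:3
Element totals:
  C: 6
  H: 14
  F: 1
  N: 1

6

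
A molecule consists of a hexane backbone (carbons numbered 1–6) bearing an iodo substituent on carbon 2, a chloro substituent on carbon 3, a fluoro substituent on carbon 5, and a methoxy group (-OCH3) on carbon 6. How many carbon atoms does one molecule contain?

7

Atom tally by fragment:
  CH3 → C:1 H:3
  CH(I) → C:1 H:1 I:1
  CH(Cl) → C:1 H:1 Cl:1
  CH2 → C:1 H:2
  CH(F) → C:1 H:1 F:1
  CH2OCH3 → C:2 H:5 O:1
Element totals:
  C: 7
  H: 13
  Cl: 1
  F: 1
  I: 1
  O: 1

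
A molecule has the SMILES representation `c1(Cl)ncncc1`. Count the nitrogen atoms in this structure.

2

Atom tally by fragment:
  pyrimidine ring core → C:4 H:4 N:2
  (− 1 ring H displaced by substituents)
  + Cl → Cl:1
Element totals:
  C: 4
  H: 3
  Cl: 1
  N: 2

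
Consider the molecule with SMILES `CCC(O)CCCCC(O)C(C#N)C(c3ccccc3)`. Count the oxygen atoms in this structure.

Atom tally by fragment:
  CH3 → C:1 H:3
  CH2 → C:1 H:2
  CH(OH) → C:1 H:2 O:1
  CH2 → C:1 H:2
  CH2 → C:1 H:2
  CH2 → C:1 H:2
  CH2 → C:1 H:2
  CH(OH) → C:1 H:2 O:1
  CH(CN) → C:2 H:1 N:1
  CH2C6H5 → C:7 H:7
Element totals:
  C: 17
  H: 25
  N: 1
  O: 2

2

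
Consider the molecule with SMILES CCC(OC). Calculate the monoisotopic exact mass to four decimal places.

74.0732

Atom tally by fragment:
  CH3 → C:1 H:3
  CH2 → C:1 H:2
  CH2OCH3 → C:2 H:5 O:1
Element totals:
  C: 4
  H: 10
  O: 1
Molecular formula: C4H10O.
  M = 4(12.0) + 10(1.007825) + 15.994915
    = 48.000000 + 10.078250 + 15.994915 = 74.073165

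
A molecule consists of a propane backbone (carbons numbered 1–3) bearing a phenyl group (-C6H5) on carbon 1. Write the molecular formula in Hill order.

C9H12

Atom tally by fragment:
  C6H5CH2 → C:7 H:7
  CH2 → C:1 H:2
  CH3 → C:1 H:3
Element totals:
  C: 9
  H: 12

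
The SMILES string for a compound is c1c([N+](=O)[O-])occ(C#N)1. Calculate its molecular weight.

Atom tally by fragment:
  furan ring core → C:4 H:4 O:1
  (− 2 ring H displaced by substituents)
  + NO2 → N:1 O:2
  + CN → C:1 N:1
Element totals:
  C: 5
  H: 2
  N: 2
  O: 3
Molecular formula: C5H2N2O3.
  M = 5(12.011) + 2(1.008) + 2(14.007) + 3(15.999)
    = 60.055 + 2.016 + 28.014 + 47.997 = 138.082

138.08 g/mol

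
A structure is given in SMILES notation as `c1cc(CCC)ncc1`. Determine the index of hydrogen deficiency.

4

Atom tally by fragment:
  pyridine ring core → C:5 H:5 N:1
  (− 1 ring H displaced by substituents)
  + CH2CH2CH3 → C:3 H:7
Element totals:
  C: 8
  H: 11
  N: 1
Molecular formula: C8H11N.
DoU = (2C + 2 + N − H − X) / 2 = (2·8 + 2 + 1 − 11 − 0) / 2 = 4.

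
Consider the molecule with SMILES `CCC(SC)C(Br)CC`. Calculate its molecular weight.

Atom tally by fragment:
  CH3 → C:1 H:3
  CH2 → C:1 H:2
  CH(SCH3) → C:2 H:4 S:1
  CH(Br) → C:1 H:1 Br:1
  CH2 → C:1 H:2
  CH3 → C:1 H:3
Element totals:
  C: 7
  H: 15
  Br: 1
  S: 1
Molecular formula: C7H15BrS.
  M = 7(12.011) + 15(1.008) + 79.904 + 32.06
    = 84.077 + 15.120 + 79.904 + 32.060 = 211.161

211.16 g/mol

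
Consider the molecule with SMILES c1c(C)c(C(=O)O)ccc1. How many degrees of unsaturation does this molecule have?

Atom tally by fragment:
  benzene ring core → C:6 H:6
  (− 2 ring H displaced by substituents)
  + CH3 → C:1 H:3
  + COOH → C:1 H:1 O:2
Element totals:
  C: 8
  H: 8
  O: 2
Molecular formula: C8H8O2.
DoU = (2C + 2 + N − H − X) / 2 = (2·8 + 2 + 0 − 8 − 0) / 2 = 5.

5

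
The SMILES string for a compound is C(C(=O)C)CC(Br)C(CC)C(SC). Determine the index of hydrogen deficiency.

1

Atom tally by fragment:
  CH3COCH2 → C:3 H:5 O:1
  CH2 → C:1 H:2
  CH(Br) → C:1 H:1 Br:1
  CH(C2H5) → C:3 H:6
  CH2SCH3 → C:2 H:5 S:1
Element totals:
  C: 10
  H: 19
  Br: 1
  O: 1
  S: 1
Molecular formula: C10H19BrOS.
DoU = (2C + 2 + N − H − X) / 2 = (2·10 + 2 + 0 − 19 − 1) / 2 = 1.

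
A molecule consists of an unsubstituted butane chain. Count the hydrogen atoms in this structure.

10

Atom tally by fragment:
  CH3 → C:1 H:3
  CH2 → C:1 H:2
  CH2 → C:1 H:2
  CH3 → C:1 H:3
Element totals:
  C: 4
  H: 10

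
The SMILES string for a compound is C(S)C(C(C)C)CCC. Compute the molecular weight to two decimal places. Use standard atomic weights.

146.29 g/mol

Atom tally by fragment:
  HSCH2 → C:1 H:3 S:1
  CH(CH(CH3)2) → C:4 H:8
  CH2 → C:1 H:2
  CH2 → C:1 H:2
  CH3 → C:1 H:3
Element totals:
  C: 8
  H: 18
  S: 1
Molecular formula: C8H18S.
  M = 8(12.011) + 18(1.008) + 32.06
    = 96.088 + 18.144 + 32.060 = 146.292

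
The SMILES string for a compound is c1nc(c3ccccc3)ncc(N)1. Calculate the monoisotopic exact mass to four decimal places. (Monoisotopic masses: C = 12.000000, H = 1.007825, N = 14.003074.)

171.0796

Atom tally by fragment:
  pyrimidine ring core → C:4 H:4 N:2
  (− 2 ring H displaced by substituents)
  + C6H5 → C:6 H:5
  + NH2 → N:1 H:2
Element totals:
  C: 10
  H: 9
  N: 3
Molecular formula: C10H9N3.
  M = 10(12.0) + 9(1.007825) + 3(14.003074)
    = 120.000000 + 9.070425 + 42.009222 = 171.079647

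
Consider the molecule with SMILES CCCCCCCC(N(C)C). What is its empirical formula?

C10H23N

Atom tally by fragment:
  CH3 → C:1 H:3
  CH2 → C:1 H:2
  CH2 → C:1 H:2
  CH2 → C:1 H:2
  CH2 → C:1 H:2
  CH2 → C:1 H:2
  CH2 → C:1 H:2
  CH2N(CH3)2 → C:3 H:8 N:1
Element totals:
  C: 10
  H: 23
  N: 1
Molecular formula: C10H23N.
gcd of subscripts (10, 23, 1) = 1, so the empirical formula equals the molecular formula.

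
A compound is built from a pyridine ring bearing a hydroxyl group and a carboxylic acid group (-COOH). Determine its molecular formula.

C6H5NO3

Atom tally by fragment:
  pyridine ring core → C:5 H:5 N:1
  (− 2 ring H displaced by substituents)
  + OH → O:1 H:1
  + COOH → C:1 H:1 O:2
Element totals:
  C: 6
  H: 5
  N: 1
  O: 3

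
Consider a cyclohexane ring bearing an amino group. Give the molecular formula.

Atom tally by fragment:
  cyclohexane ring core → C:6 H:12
  (− 1 ring H displaced by substituents)
  + NH2 → N:1 H:2
Element totals:
  C: 6
  H: 13
  N: 1

C6H13N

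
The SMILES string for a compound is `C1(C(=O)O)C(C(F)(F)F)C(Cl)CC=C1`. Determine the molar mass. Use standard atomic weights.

228.59 g/mol

Atom tally by fragment:
  cyclohexene ring core → C:6 H:10
  (− 3 ring H displaced by substituents)
  + COOH → C:1 H:1 O:2
  + CF3 → C:1 F:3
  + Cl → Cl:1
Element totals:
  C: 8
  H: 8
  Cl: 1
  F: 3
  O: 2
Molecular formula: C8H8ClF3O2.
  M = 8(12.011) + 8(1.008) + 35.45 + 3(18.998) + 2(15.999)
    = 96.088 + 8.064 + 35.450 + 56.994 + 31.998 = 228.594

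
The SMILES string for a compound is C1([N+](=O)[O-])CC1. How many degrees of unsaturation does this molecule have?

Atom tally by fragment:
  cyclopropane ring core → C:3 H:6
  (− 1 ring H displaced by substituents)
  + NO2 → N:1 O:2
Element totals:
  C: 3
  H: 5
  N: 1
  O: 2
Molecular formula: C3H5NO2.
DoU = (2C + 2 + N − H − X) / 2 = (2·3 + 2 + 1 − 5 − 0) / 2 = 2.

2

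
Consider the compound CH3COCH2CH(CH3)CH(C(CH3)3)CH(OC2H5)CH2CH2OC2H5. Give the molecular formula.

Atom tally by fragment:
  CH3COCH2 → C:3 H:5 O:1
  CH(CH3) → C:2 H:4
  CH(C(CH3)3) → C:5 H:10
  CH(OC2H5) → C:3 H:6 O:1
  CH2 → C:1 H:2
  CH2OC2H5 → C:3 H:7 O:1
Element totals:
  C: 17
  H: 34
  O: 3

C17H34O3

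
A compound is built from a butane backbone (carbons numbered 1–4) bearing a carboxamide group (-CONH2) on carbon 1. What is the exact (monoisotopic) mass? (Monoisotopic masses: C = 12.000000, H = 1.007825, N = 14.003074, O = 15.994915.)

Atom tally by fragment:
  H2NOCCH2 → C:2 H:4 O:1 N:1
  CH2 → C:1 H:2
  CH2 → C:1 H:2
  CH3 → C:1 H:3
Element totals:
  C: 5
  H: 11
  N: 1
  O: 1
Molecular formula: C5H11NO.
  M = 5(12.0) + 11(1.007825) + 14.003074 + 15.994915
    = 60.000000 + 11.086075 + 14.003074 + 15.994915 = 101.084064

101.0841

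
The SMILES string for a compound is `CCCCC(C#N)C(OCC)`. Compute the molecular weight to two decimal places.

Atom tally by fragment:
  CH3 → C:1 H:3
  CH2 → C:1 H:2
  CH2 → C:1 H:2
  CH2 → C:1 H:2
  CH(CN) → C:2 H:1 N:1
  CH2OC2H5 → C:3 H:7 O:1
Element totals:
  C: 9
  H: 17
  N: 1
  O: 1
Molecular formula: C9H17NO.
  M = 9(12.011) + 17(1.008) + 14.007 + 15.999
    = 108.099 + 17.136 + 14.007 + 15.999 = 155.241

155.24 g/mol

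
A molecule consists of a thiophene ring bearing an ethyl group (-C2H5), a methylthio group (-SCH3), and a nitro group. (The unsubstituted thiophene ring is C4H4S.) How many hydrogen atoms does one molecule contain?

9

Atom tally by fragment:
  thiophene ring core → C:4 H:4 S:1
  (− 3 ring H displaced by substituents)
  + C2H5 → C:2 H:5
  + SCH3 → C:1 H:3 S:1
  + NO2 → N:1 O:2
Element totals:
  C: 7
  H: 9
  N: 1
  O: 2
  S: 2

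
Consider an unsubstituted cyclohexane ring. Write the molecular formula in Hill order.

Atom tally by fragment:
  cyclohexane ring core → C:6 H:12
Element totals:
  C: 6
  H: 12

C6H12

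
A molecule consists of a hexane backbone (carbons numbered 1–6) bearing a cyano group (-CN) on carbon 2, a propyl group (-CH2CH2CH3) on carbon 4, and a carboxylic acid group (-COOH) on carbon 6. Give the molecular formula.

C11H19NO2

Atom tally by fragment:
  CH3 → C:1 H:3
  CH(CN) → C:2 H:1 N:1
  CH2 → C:1 H:2
  CH(CH2CH2CH3) → C:4 H:8
  CH2 → C:1 H:2
  CH2COOH → C:2 H:3 O:2
Element totals:
  C: 11
  H: 19
  N: 1
  O: 2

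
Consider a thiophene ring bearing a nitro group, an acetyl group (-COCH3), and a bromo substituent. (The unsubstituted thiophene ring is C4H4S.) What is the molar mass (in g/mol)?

Atom tally by fragment:
  thiophene ring core → C:4 H:4 S:1
  (− 3 ring H displaced by substituents)
  + NO2 → N:1 O:2
  + COCH3 → C:2 H:3 O:1
  + Br → Br:1
Element totals:
  C: 6
  H: 4
  Br: 1
  N: 1
  O: 3
  S: 1
Molecular formula: C6H4BrNO3S.
  M = 6(12.011) + 4(1.008) + 79.904 + 14.007 + 3(15.999) + 32.06
    = 72.066 + 4.032 + 79.904 + 14.007 + 47.997 + 32.060 = 250.066

250.07 g/mol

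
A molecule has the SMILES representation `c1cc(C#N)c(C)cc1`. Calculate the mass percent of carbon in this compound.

82.02%

Atom tally by fragment:
  benzene ring core → C:6 H:6
  (− 2 ring H displaced by substituents)
  + CN → C:1 N:1
  + CH3 → C:1 H:3
Element totals:
  C: 8
  H: 7
  N: 1
Molecular formula: C8H7N.
Molar mass = 117.151 g/mol.
Mass from C: 8 × 12.011 = 96.088 g/mol.
%C = 96.088 / 117.151 × 100 = 82.02%.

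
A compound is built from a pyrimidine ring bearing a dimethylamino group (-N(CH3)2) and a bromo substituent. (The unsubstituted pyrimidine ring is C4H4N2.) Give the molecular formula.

C6H8BrN3

Atom tally by fragment:
  pyrimidine ring core → C:4 H:4 N:2
  (− 2 ring H displaced by substituents)
  + N(CH3)2 → N:1 C:2 H:6
  + Br → Br:1
Element totals:
  C: 6
  H: 8
  Br: 1
  N: 3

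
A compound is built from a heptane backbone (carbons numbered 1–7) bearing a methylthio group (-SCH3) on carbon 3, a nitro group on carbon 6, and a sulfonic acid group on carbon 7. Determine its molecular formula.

Atom tally by fragment:
  CH3 → C:1 H:3
  CH2 → C:1 H:2
  CH(SCH3) → C:2 H:4 S:1
  CH2 → C:1 H:2
  CH2 → C:1 H:2
  CH(NO2) → C:1 H:1 N:1 O:2
  CH2SO3H → C:1 H:3 S:1 O:3
Element totals:
  C: 8
  H: 17
  N: 1
  O: 5
  S: 2

C8H17NO5S2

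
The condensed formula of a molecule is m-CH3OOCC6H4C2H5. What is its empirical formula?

C5H6O

Atom tally by fragment:
  benzene ring core → C:6 H:6
  (− 2 ring H displaced by substituents)
  + COOCH3 → C:2 H:3 O:2
  + C2H5 → C:2 H:5
Element totals:
  C: 10
  H: 12
  O: 2
Molecular formula: C10H12O2.
gcd of subscripts = 2; dividing each by 2:
  C: 10/2 = 5
  H: 12/2 = 6
  O: 2/2 = 1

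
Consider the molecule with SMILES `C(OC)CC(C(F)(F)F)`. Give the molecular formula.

C5H9F3O

Atom tally by fragment:
  CH3OCH2 → C:2 H:5 O:1
  CH2 → C:1 H:2
  CH2CF3 → C:2 H:2 F:3
Element totals:
  C: 5
  H: 9
  F: 3
  O: 1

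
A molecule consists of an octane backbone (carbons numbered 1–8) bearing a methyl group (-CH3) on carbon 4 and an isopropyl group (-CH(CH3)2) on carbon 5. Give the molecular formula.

C12H26

Atom tally by fragment:
  CH3 → C:1 H:3
  CH2 → C:1 H:2
  CH2 → C:1 H:2
  CH(CH3) → C:2 H:4
  CH(CH(CH3)2) → C:4 H:8
  CH2 → C:1 H:2
  CH2 → C:1 H:2
  CH3 → C:1 H:3
Element totals:
  C: 12
  H: 26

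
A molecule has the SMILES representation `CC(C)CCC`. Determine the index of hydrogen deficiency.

0

Atom tally by fragment:
  CH3 → C:1 H:3
  CH(CH3) → C:2 H:4
  CH2 → C:1 H:2
  CH2 → C:1 H:2
  CH3 → C:1 H:3
Element totals:
  C: 6
  H: 14
Molecular formula: C6H14.
DoU = (2C + 2 + N − H − X) / 2 = (2·6 + 2 + 0 − 14 − 0) / 2 = 0.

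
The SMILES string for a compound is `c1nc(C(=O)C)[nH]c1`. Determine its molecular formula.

Atom tally by fragment:
  imidazole ring core → C:3 H:4 N:2
  (− 1 ring H displaced by substituents)
  + COCH3 → C:2 H:3 O:1
Element totals:
  C: 5
  H: 6
  N: 2
  O: 1

C5H6N2O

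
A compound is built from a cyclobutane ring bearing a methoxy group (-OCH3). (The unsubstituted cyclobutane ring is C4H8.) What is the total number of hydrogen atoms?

Atom tally by fragment:
  cyclobutane ring core → C:4 H:8
  (− 1 ring H displaced by substituents)
  + OCH3 → C:1 H:3 O:1
Element totals:
  C: 5
  H: 10
  O: 1

10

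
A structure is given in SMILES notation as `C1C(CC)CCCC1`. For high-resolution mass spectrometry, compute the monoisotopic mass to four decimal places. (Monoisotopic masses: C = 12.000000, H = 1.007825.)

Atom tally by fragment:
  cyclohexane ring core → C:6 H:12
  (− 1 ring H displaced by substituents)
  + C2H5 → C:2 H:5
Element totals:
  C: 8
  H: 16
Molecular formula: C8H16.
  M = 8(12.0) + 16(1.007825)
    = 96.000000 + 16.125200 = 112.125200

112.1252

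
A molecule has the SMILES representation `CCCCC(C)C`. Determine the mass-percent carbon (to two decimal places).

83.90%

Atom tally by fragment:
  CH3 → C:1 H:3
  CH2 → C:1 H:2
  CH2 → C:1 H:2
  CH2 → C:1 H:2
  CH(CH3) → C:2 H:4
  CH3 → C:1 H:3
Element totals:
  C: 7
  H: 16
Molecular formula: C7H16.
Molar mass = 100.205 g/mol.
Mass from C: 7 × 12.011 = 84.077 g/mol.
%C = 84.077 / 100.205 × 100 = 83.90%.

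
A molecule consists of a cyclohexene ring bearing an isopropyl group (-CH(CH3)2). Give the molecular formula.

Atom tally by fragment:
  cyclohexene ring core → C:6 H:10
  (− 1 ring H displaced by substituents)
  + CH(CH3)2 → C:3 H:7
Element totals:
  C: 9
  H: 16

C9H16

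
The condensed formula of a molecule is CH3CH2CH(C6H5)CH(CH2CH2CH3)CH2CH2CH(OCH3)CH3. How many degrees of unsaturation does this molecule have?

4

Element totals:
  C: 18
  H: 30
  O: 1
Molecular formula: C18H30O.
DoU = (2C + 2 + N − H − X) / 2 = (2·18 + 2 + 0 − 30 − 0) / 2 = 4.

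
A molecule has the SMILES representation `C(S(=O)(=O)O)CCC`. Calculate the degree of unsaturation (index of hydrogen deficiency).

Atom tally by fragment:
  HO3SCH2 → C:1 H:3 S:1 O:3
  CH2 → C:1 H:2
  CH2 → C:1 H:2
  CH3 → C:1 H:3
Element totals:
  C: 4
  H: 10
  O: 3
  S: 1
Molecular formula: C4H10O3S.
DoU = (2C + 2 + N − H − X) / 2 = (2·4 + 2 + 0 − 10 − 0) / 2 = 0.

0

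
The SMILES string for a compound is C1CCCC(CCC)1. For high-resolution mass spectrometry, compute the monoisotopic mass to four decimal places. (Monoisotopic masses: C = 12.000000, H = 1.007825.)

Atom tally by fragment:
  cyclopentane ring core → C:5 H:10
  (− 1 ring H displaced by substituents)
  + CH2CH2CH3 → C:3 H:7
Element totals:
  C: 8
  H: 16
Molecular formula: C8H16.
  M = 8(12.0) + 16(1.007825)
    = 96.000000 + 16.125200 = 112.125200

112.1252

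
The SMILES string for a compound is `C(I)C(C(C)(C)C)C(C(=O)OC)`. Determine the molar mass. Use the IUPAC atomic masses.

284.14 g/mol

Atom tally by fragment:
  ICH2 → C:1 H:2 I:1
  CH(C(CH3)3) → C:5 H:10
  CH2COOCH3 → C:3 H:5 O:2
Element totals:
  C: 9
  H: 17
  I: 1
  O: 2
Molecular formula: C9H17IO2.
  M = 9(12.011) + 17(1.008) + 126.904 + 2(15.999)
    = 108.099 + 17.136 + 126.904 + 31.998 = 284.137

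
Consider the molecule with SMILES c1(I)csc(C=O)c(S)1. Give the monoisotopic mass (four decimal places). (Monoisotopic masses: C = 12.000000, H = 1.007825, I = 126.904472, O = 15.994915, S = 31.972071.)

269.8670

Atom tally by fragment:
  thiophene ring core → C:4 H:4 S:1
  (− 3 ring H displaced by substituents)
  + I → I:1
  + CHO → C:1 H:1 O:1
  + SH → S:1 H:1
Element totals:
  C: 5
  H: 3
  I: 1
  O: 1
  S: 2
Molecular formula: C5H3IOS2.
  M = 5(12.0) + 3(1.007825) + 126.904472 + 15.994915 + 2(31.972071)
    = 60.000000 + 3.023475 + 126.904472 + 15.994915 + 63.944142 = 269.867004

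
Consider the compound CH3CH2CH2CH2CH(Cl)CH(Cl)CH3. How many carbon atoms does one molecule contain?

Element totals:
  C: 7
  H: 14
  Cl: 2

7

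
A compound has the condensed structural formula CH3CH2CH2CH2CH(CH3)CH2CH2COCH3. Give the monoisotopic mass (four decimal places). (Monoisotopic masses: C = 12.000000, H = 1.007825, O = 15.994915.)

156.1514

Atom tally by fragment:
  CH3 → C:1 H:3
  CH2 → C:1 H:2
  CH2 → C:1 H:2
  CH2 → C:1 H:2
  CH(CH3) → C:2 H:4
  CH2 → C:1 H:2
  CH2COCH3 → C:3 H:5 O:1
Element totals:
  C: 10
  H: 20
  O: 1
Molecular formula: C10H20O.
  M = 10(12.0) + 20(1.007825) + 15.994915
    = 120.000000 + 20.156500 + 15.994915 = 156.151415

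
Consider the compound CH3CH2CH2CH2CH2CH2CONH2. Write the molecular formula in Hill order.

C7H15NO

Atom tally by fragment:
  CH3 → C:1 H:3
  CH2 → C:1 H:2
  CH2 → C:1 H:2
  CH2 → C:1 H:2
  CH2 → C:1 H:2
  CH2CONH2 → C:2 H:4 O:1 N:1
Element totals:
  C: 7
  H: 15
  N: 1
  O: 1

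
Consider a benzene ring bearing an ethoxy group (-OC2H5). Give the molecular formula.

Atom tally by fragment:
  benzene ring core → C:6 H:6
  (− 1 ring H displaced by substituents)
  + OC2H5 → C:2 H:5 O:1
Element totals:
  C: 8
  H: 10
  O: 1

C8H10O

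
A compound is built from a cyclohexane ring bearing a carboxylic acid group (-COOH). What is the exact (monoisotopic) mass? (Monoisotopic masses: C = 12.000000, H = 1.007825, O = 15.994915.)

128.0837

Atom tally by fragment:
  cyclohexane ring core → C:6 H:12
  (− 1 ring H displaced by substituents)
  + COOH → C:1 H:1 O:2
Element totals:
  C: 7
  H: 12
  O: 2
Molecular formula: C7H12O2.
  M = 7(12.0) + 12(1.007825) + 2(15.994915)
    = 84.000000 + 12.093900 + 31.989830 = 128.083730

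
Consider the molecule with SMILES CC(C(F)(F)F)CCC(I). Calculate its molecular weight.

266.04 g/mol

Atom tally by fragment:
  CH3 → C:1 H:3
  CH(CF3) → C:2 H:1 F:3
  CH2 → C:1 H:2
  CH2 → C:1 H:2
  CH2I → C:1 H:2 I:1
Element totals:
  C: 6
  H: 10
  F: 3
  I: 1
Molecular formula: C6H10F3I.
  M = 6(12.011) + 10(1.008) + 3(18.998) + 126.904
    = 72.066 + 10.080 + 56.994 + 126.904 = 266.044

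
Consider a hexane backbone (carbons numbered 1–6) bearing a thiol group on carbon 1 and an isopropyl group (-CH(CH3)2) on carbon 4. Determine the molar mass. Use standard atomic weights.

160.32 g/mol

Atom tally by fragment:
  HSCH2 → C:1 H:3 S:1
  CH2 → C:1 H:2
  CH2 → C:1 H:2
  CH(CH(CH3)2) → C:4 H:8
  CH2 → C:1 H:2
  CH3 → C:1 H:3
Element totals:
  C: 9
  H: 20
  S: 1
Molecular formula: C9H20S.
  M = 9(12.011) + 20(1.008) + 32.06
    = 108.099 + 20.160 + 32.060 = 160.319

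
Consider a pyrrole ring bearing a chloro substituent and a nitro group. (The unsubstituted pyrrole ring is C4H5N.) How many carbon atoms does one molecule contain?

4

Atom tally by fragment:
  pyrrole ring core → C:4 H:5 N:1
  (− 2 ring H displaced by substituents)
  + Cl → Cl:1
  + NO2 → N:1 O:2
Element totals:
  C: 4
  H: 3
  Cl: 1
  N: 2
  O: 2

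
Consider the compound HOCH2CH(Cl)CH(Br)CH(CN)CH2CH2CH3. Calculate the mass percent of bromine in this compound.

Atom tally by fragment:
  HOCH2 → C:1 H:3 O:1
  CH(Cl) → C:1 H:1 Cl:1
  CH(Br) → C:1 H:1 Br:1
  CH(CN) → C:2 H:1 N:1
  CH2 → C:1 H:2
  CH2 → C:1 H:2
  CH3 → C:1 H:3
Element totals:
  C: 8
  H: 13
  Br: 1
  Cl: 1
  N: 1
  O: 1
Molecular formula: C8H13BrClNO.
Molar mass = 254.552 g/mol.
Mass from Br: 1 × 79.904 = 79.904 g/mol.
%Br = 79.904 / 254.552 × 100 = 31.39%.

31.39%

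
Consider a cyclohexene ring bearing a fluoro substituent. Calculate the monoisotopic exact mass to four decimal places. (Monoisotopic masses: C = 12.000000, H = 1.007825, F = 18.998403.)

100.0688

Atom tally by fragment:
  cyclohexene ring core → C:6 H:10
  (− 1 ring H displaced by substituents)
  + F → F:1
Element totals:
  C: 6
  H: 9
  F: 1
Molecular formula: C6H9F.
  M = 6(12.0) + 9(1.007825) + 18.998403
    = 72.000000 + 9.070425 + 18.998403 = 100.068828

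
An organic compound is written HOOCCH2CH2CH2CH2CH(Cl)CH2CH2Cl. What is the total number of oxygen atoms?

2

Element totals:
  C: 8
  H: 14
  Cl: 2
  O: 2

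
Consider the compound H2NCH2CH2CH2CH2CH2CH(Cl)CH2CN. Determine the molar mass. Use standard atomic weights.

Atom tally by fragment:
  H2NCH2 → C:1 H:4 N:1
  CH2 → C:1 H:2
  CH2 → C:1 H:2
  CH2 → C:1 H:2
  CH2 → C:1 H:2
  CH(Cl) → C:1 H:1 Cl:1
  CH2CN → C:2 H:2 N:1
Element totals:
  C: 8
  H: 15
  Cl: 1
  N: 2
Molecular formula: C8H15ClN2.
  M = 8(12.011) + 15(1.008) + 35.45 + 2(14.007)
    = 96.088 + 15.120 + 35.450 + 28.014 = 174.672

174.67 g/mol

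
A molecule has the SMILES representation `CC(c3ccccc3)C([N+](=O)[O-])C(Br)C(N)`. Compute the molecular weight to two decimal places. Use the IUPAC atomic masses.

Atom tally by fragment:
  CH3 → C:1 H:3
  CH(C6H5) → C:7 H:6
  CH(NO2) → C:1 H:1 N:1 O:2
  CH(Br) → C:1 H:1 Br:1
  CH2NH2 → C:1 H:4 N:1
Element totals:
  C: 11
  H: 15
  Br: 1
  N: 2
  O: 2
Molecular formula: C11H15BrN2O2.
  M = 11(12.011) + 15(1.008) + 79.904 + 2(14.007) + 2(15.999)
    = 132.121 + 15.120 + 79.904 + 28.014 + 31.998 = 287.157

287.16 g/mol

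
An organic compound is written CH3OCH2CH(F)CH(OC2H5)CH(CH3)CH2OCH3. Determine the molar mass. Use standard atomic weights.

Atom tally by fragment:
  CH3OCH2 → C:2 H:5 O:1
  CH(F) → C:1 H:1 F:1
  CH(OC2H5) → C:3 H:6 O:1
  CH(CH3) → C:2 H:4
  CH2OCH3 → C:2 H:5 O:1
Element totals:
  C: 10
  H: 21
  F: 1
  O: 3
Molecular formula: C10H21FO3.
  M = 10(12.011) + 21(1.008) + 18.998 + 3(15.999)
    = 120.110 + 21.168 + 18.998 + 47.997 = 208.273

208.27 g/mol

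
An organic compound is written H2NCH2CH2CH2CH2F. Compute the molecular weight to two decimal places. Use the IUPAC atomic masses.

Atom tally by fragment:
  H2NCH2 → C:1 H:4 N:1
  CH2 → C:1 H:2
  CH2 → C:1 H:2
  CH2F → C:1 H:2 F:1
Element totals:
  C: 4
  H: 10
  F: 1
  N: 1
Molecular formula: C4H10FN.
  M = 4(12.011) + 10(1.008) + 18.998 + 14.007
    = 48.044 + 10.080 + 18.998 + 14.007 = 91.129

91.13 g/mol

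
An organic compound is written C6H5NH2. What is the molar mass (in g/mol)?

Element totals:
  C: 6
  H: 7
  N: 1
Molecular formula: C6H7N.
  M = 6(12.011) + 7(1.008) + 14.007
    = 72.066 + 7.056 + 14.007 = 93.129

93.13 g/mol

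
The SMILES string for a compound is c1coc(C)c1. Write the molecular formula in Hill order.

C5H6O

Atom tally by fragment:
  furan ring core → C:4 H:4 O:1
  (− 1 ring H displaced by substituents)
  + CH3 → C:1 H:3
Element totals:
  C: 5
  H: 6
  O: 1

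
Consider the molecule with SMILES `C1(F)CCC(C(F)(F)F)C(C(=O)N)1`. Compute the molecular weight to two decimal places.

Atom tally by fragment:
  cyclopentane ring core → C:5 H:10
  (− 3 ring H displaced by substituents)
  + F → F:1
  + CF3 → C:1 F:3
  + CONH2 → C:1 H:2 O:1 N:1
Element totals:
  C: 7
  H: 9
  F: 4
  N: 1
  O: 1
Molecular formula: C7H9F4NO.
  M = 7(12.011) + 9(1.008) + 4(18.998) + 14.007 + 15.999
    = 84.077 + 9.072 + 75.992 + 14.007 + 15.999 = 199.147

199.15 g/mol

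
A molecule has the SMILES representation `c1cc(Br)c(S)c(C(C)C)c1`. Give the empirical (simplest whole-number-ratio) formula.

Atom tally by fragment:
  benzene ring core → C:6 H:6
  (− 3 ring H displaced by substituents)
  + Br → Br:1
  + SH → S:1 H:1
  + CH(CH3)2 → C:3 H:7
Element totals:
  C: 9
  H: 11
  Br: 1
  S: 1
Molecular formula: C9H11BrS.
gcd of subscripts (1, 9, 11, 1) = 1, so the empirical formula equals the molecular formula.

C9H11BrS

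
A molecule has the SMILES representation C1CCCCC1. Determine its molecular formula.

Atom tally by fragment:
  cyclohexane ring core → C:6 H:12
Element totals:
  C: 6
  H: 12

C6H12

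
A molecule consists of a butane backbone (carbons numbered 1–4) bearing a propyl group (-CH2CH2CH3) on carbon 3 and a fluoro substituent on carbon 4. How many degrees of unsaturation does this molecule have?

0

Atom tally by fragment:
  CH3 → C:1 H:3
  CH2 → C:1 H:2
  CH(CH2CH2CH3) → C:4 H:8
  CH2F → C:1 H:2 F:1
Element totals:
  C: 7
  H: 15
  F: 1
Molecular formula: C7H15F.
DoU = (2C + 2 + N − H − X) / 2 = (2·7 + 2 + 0 − 15 − 1) / 2 = 0.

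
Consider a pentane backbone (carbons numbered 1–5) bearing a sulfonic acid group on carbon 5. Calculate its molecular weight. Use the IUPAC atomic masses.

152.21 g/mol

Atom tally by fragment:
  CH3 → C:1 H:3
  CH2 → C:1 H:2
  CH2 → C:1 H:2
  CH2 → C:1 H:2
  CH2SO3H → C:1 H:3 S:1 O:3
Element totals:
  C: 5
  H: 12
  O: 3
  S: 1
Molecular formula: C5H12O3S.
  M = 5(12.011) + 12(1.008) + 3(15.999) + 32.06
    = 60.055 + 12.096 + 47.997 + 32.060 = 152.208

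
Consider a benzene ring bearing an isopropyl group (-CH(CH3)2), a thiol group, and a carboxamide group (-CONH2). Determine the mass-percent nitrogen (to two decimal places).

Atom tally by fragment:
  benzene ring core → C:6 H:6
  (− 3 ring H displaced by substituents)
  + CH(CH3)2 → C:3 H:7
  + SH → S:1 H:1
  + CONH2 → C:1 H:2 O:1 N:1
Element totals:
  C: 10
  H: 13
  N: 1
  O: 1
  S: 1
Molecular formula: C10H13NOS.
Molar mass = 195.280 g/mol.
Mass from N: 1 × 14.007 = 14.007 g/mol.
%N = 14.007 / 195.280 × 100 = 7.17%.

7.17%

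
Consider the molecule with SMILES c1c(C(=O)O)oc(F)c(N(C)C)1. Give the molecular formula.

C7H8FNO3

Atom tally by fragment:
  furan ring core → C:4 H:4 O:1
  (− 3 ring H displaced by substituents)
  + COOH → C:1 H:1 O:2
  + F → F:1
  + N(CH3)2 → N:1 C:2 H:6
Element totals:
  C: 7
  H: 8
  F: 1
  N: 1
  O: 3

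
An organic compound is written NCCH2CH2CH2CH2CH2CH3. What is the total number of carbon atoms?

Atom tally by fragment:
  NCCH2 → C:2 H:2 N:1
  CH2 → C:1 H:2
  CH2 → C:1 H:2
  CH2 → C:1 H:2
  CH2 → C:1 H:2
  CH3 → C:1 H:3
Element totals:
  C: 7
  H: 13
  N: 1

7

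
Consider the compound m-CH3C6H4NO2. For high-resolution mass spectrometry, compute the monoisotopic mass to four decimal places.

Atom tally by fragment:
  benzene ring core → C:6 H:6
  (− 2 ring H displaced by substituents)
  + CH3 → C:1 H:3
  + NO2 → N:1 O:2
Element totals:
  C: 7
  H: 7
  N: 1
  O: 2
Molecular formula: C7H7NO2.
  M = 7(12.0) + 7(1.007825) + 14.003074 + 2(15.994915)
    = 84.000000 + 7.054775 + 14.003074 + 31.989830 = 137.047679

137.0477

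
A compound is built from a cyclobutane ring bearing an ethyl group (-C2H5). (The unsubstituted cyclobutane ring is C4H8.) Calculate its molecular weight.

Atom tally by fragment:
  cyclobutane ring core → C:4 H:8
  (− 1 ring H displaced by substituents)
  + C2H5 → C:2 H:5
Element totals:
  C: 6
  H: 12
Molecular formula: C6H12.
  M = 6(12.011) + 12(1.008)
    = 72.066 + 12.096 = 84.162

84.16 g/mol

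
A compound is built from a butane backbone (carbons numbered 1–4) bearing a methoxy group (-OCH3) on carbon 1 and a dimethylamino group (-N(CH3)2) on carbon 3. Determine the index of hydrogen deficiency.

0

Atom tally by fragment:
  CH3OCH2 → C:2 H:5 O:1
  CH2 → C:1 H:2
  CH(N(CH3)2) → C:3 H:7 N:1
  CH3 → C:1 H:3
Element totals:
  C: 7
  H: 17
  N: 1
  O: 1
Molecular formula: C7H17NO.
DoU = (2C + 2 + N − H − X) / 2 = (2·7 + 2 + 1 − 17 − 0) / 2 = 0.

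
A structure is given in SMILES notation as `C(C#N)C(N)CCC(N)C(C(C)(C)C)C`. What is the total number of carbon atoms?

Atom tally by fragment:
  NCCH2 → C:2 H:2 N:1
  CH(NH2) → C:1 H:3 N:1
  CH2 → C:1 H:2
  CH2 → C:1 H:2
  CH(NH2) → C:1 H:3 N:1
  CH(C(CH3)3) → C:5 H:10
  CH3 → C:1 H:3
Element totals:
  C: 12
  H: 25
  N: 3

12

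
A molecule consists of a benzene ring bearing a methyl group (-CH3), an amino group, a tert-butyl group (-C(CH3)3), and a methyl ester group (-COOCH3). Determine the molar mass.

221.30 g/mol

Atom tally by fragment:
  benzene ring core → C:6 H:6
  (− 4 ring H displaced by substituents)
  + CH3 → C:1 H:3
  + NH2 → N:1 H:2
  + C(CH3)3 → C:4 H:9
  + COOCH3 → C:2 H:3 O:2
Element totals:
  C: 13
  H: 19
  N: 1
  O: 2
Molecular formula: C13H19NO2.
  M = 13(12.011) + 19(1.008) + 14.007 + 2(15.999)
    = 156.143 + 19.152 + 14.007 + 31.998 = 221.300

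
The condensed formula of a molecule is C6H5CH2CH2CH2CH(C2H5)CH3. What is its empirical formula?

C13H20

Element totals:
  C: 13
  H: 20
Molecular formula: C13H20.
gcd of subscripts (13, 20) = 1, so the empirical formula equals the molecular formula.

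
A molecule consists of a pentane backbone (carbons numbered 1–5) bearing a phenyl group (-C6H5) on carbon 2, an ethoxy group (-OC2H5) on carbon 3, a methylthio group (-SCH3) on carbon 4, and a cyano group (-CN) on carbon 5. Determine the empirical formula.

Atom tally by fragment:
  CH3 → C:1 H:3
  CH(C6H5) → C:7 H:6
  CH(OC2H5) → C:3 H:6 O:1
  CH(SCH3) → C:2 H:4 S:1
  CH2CN → C:2 H:2 N:1
Element totals:
  C: 15
  H: 21
  N: 1
  O: 1
  S: 1
Molecular formula: C15H21NOS.
gcd of subscripts (15, 21, 1, 1, 1) = 1, so the empirical formula equals the molecular formula.

C15H21NOS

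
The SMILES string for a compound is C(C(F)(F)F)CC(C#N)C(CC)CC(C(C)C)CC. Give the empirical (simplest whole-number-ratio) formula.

C15H26F3N

Atom tally by fragment:
  F3CCH2 → C:2 H:2 F:3
  CH2 → C:1 H:2
  CH(CN) → C:2 H:1 N:1
  CH(C2H5) → C:3 H:6
  CH2 → C:1 H:2
  CH(CH(CH3)2) → C:4 H:8
  CH2 → C:1 H:2
  CH3 → C:1 H:3
Element totals:
  C: 15
  H: 26
  F: 3
  N: 1
Molecular formula: C15H26F3N.
gcd of subscripts (15, 3, 26, 1) = 1, so the empirical formula equals the molecular formula.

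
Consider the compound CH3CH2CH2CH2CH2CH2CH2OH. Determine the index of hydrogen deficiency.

Element totals:
  C: 7
  H: 16
  O: 1
Molecular formula: C7H16O.
DoU = (2C + 2 + N − H − X) / 2 = (2·7 + 2 + 0 − 16 − 0) / 2 = 0.

0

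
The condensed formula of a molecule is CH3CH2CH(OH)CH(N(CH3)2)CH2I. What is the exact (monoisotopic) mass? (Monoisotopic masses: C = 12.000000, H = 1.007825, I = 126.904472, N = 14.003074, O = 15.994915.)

257.0277

Element totals:
  C: 7
  H: 16
  I: 1
  N: 1
  O: 1
Molecular formula: C7H16INO.
  M = 7(12.0) + 16(1.007825) + 126.904472 + 14.003074 + 15.994915
    = 84.000000 + 16.125200 + 126.904472 + 14.003074 + 15.994915 = 257.027661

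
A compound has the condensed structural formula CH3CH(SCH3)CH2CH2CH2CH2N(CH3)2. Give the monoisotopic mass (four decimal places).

175.1395

Element totals:
  C: 9
  H: 21
  N: 1
  S: 1
Molecular formula: C9H21NS.
  M = 9(12.0) + 21(1.007825) + 14.003074 + 31.972071
    = 108.000000 + 21.164325 + 14.003074 + 31.972071 = 175.139470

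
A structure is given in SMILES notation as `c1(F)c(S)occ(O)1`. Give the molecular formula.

C4H3FO2S

Atom tally by fragment:
  furan ring core → C:4 H:4 O:1
  (− 3 ring H displaced by substituents)
  + F → F:1
  + SH → S:1 H:1
  + OH → O:1 H:1
Element totals:
  C: 4
  H: 3
  F: 1
  O: 2
  S: 1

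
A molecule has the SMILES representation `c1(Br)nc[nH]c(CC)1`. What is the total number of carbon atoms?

5

Atom tally by fragment:
  imidazole ring core → C:3 H:4 N:2
  (− 2 ring H displaced by substituents)
  + Br → Br:1
  + C2H5 → C:2 H:5
Element totals:
  C: 5
  H: 7
  Br: 1
  N: 2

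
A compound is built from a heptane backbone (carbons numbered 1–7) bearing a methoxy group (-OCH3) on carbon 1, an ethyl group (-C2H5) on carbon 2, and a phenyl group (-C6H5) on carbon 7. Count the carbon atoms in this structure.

16

Atom tally by fragment:
  CH3OCH2 → C:2 H:5 O:1
  CH(C2H5) → C:3 H:6
  CH2 → C:1 H:2
  CH2 → C:1 H:2
  CH2 → C:1 H:2
  CH2 → C:1 H:2
  CH2C6H5 → C:7 H:7
Element totals:
  C: 16
  H: 26
  O: 1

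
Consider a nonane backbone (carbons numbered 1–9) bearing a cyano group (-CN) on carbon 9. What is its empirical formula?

Atom tally by fragment:
  CH3 → C:1 H:3
  CH2 → C:1 H:2
  CH2 → C:1 H:2
  CH2 → C:1 H:2
  CH2 → C:1 H:2
  CH2 → C:1 H:2
  CH2 → C:1 H:2
  CH2 → C:1 H:2
  CH2CN → C:2 H:2 N:1
Element totals:
  C: 10
  H: 19
  N: 1
Molecular formula: C10H19N.
gcd of subscripts (10, 19, 1) = 1, so the empirical formula equals the molecular formula.

C10H19N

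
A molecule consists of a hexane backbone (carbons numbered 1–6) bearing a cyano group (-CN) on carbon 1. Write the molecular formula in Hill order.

Atom tally by fragment:
  NCCH2 → C:2 H:2 N:1
  CH2 → C:1 H:2
  CH2 → C:1 H:2
  CH2 → C:1 H:2
  CH2 → C:1 H:2
  CH3 → C:1 H:3
Element totals:
  C: 7
  H: 13
  N: 1

C7H13N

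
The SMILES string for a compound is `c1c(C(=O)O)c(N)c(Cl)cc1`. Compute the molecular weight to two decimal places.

171.58 g/mol

Atom tally by fragment:
  benzene ring core → C:6 H:6
  (− 3 ring H displaced by substituents)
  + COOH → C:1 H:1 O:2
  + NH2 → N:1 H:2
  + Cl → Cl:1
Element totals:
  C: 7
  H: 6
  Cl: 1
  N: 1
  O: 2
Molecular formula: C7H6ClNO2.
  M = 7(12.011) + 6(1.008) + 35.45 + 14.007 + 2(15.999)
    = 84.077 + 6.048 + 35.450 + 14.007 + 31.998 = 171.580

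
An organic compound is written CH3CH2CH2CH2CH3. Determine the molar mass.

Atom tally by fragment:
  CH3 → C:1 H:3
  CH2 → C:1 H:2
  CH2 → C:1 H:2
  CH2 → C:1 H:2
  CH3 → C:1 H:3
Element totals:
  C: 5
  H: 12
Molecular formula: C5H12.
  M = 5(12.011) + 12(1.008)
    = 60.055 + 12.096 = 72.151

72.15 g/mol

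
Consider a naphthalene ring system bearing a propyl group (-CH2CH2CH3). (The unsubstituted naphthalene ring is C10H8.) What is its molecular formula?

C13H14

Atom tally by fragment:
  naphthalene ring system core → C:10 H:8
  (− 1 ring H displaced by substituents)
  + CH2CH2CH3 → C:3 H:7
Element totals:
  C: 13
  H: 14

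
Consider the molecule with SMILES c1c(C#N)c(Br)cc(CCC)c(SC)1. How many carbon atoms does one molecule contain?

11

Atom tally by fragment:
  benzene ring core → C:6 H:6
  (− 4 ring H displaced by substituents)
  + CN → C:1 N:1
  + Br → Br:1
  + CH2CH2CH3 → C:3 H:7
  + SCH3 → C:1 H:3 S:1
Element totals:
  C: 11
  H: 12
  Br: 1
  N: 1
  S: 1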